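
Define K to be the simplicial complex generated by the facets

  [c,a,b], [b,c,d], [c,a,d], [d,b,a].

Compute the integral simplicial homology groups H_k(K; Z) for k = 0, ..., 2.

We work with the vertex ordering a < b < c < d. The simplices of K, each written with vertices in increasing order, are:

  0-simplices (4): a, b, c, d
  1-simplices (6): ab, ac, ad, bc, bd, cd
  2-simplices (4): abc, abd, acd, bcd

Hence C_0 ≅ Z^4, C_1 ≅ Z^6, C_2 ≅ Z^4.

∂_1: C_1 → C_0 sends each edge [p,q] (with p < q) to q − p. For instance
  ∂ad = d − a.
This gives a 4×6 integer matrix of rank 3; reducing to Smith normal form yields diagonal entries (1,1,1).

∂_2: C_2 → C_1 maps a triangle to the signed sum of its edges. For instance
  ∂acd = cd − ad + ac,
  ∂abd = bd − ad + ab.
The resulting 6×4 matrix has rank 3, and its Smith normal form has invariant factors (1,1,1).

From H_k ≅ ker(∂_k) / im(∂_{k+1}) we obtain:

  H_0: rank C_0 − rank ∂_1 = 4 − 3 = 1, and the invariant factors of ∂_1 are all 1, so H_0 = Z.
  H_1: rank ker ∂_1 − rank ∂_2 = (6 − 3) − 3 = 0, and the invariant factors of ∂_2 are all 1, so H_1 = 0.
  H_2: rank ker ∂_2 − rank ∂_3 = (4 − 3) − 0 = 1, and there is no ∂_3, so H_2 = Z.

(K is a triangulation of the 2-sphere S^2.)

H_0 ≅ Z,  H_1 = 0,  H_2 ≅ Z.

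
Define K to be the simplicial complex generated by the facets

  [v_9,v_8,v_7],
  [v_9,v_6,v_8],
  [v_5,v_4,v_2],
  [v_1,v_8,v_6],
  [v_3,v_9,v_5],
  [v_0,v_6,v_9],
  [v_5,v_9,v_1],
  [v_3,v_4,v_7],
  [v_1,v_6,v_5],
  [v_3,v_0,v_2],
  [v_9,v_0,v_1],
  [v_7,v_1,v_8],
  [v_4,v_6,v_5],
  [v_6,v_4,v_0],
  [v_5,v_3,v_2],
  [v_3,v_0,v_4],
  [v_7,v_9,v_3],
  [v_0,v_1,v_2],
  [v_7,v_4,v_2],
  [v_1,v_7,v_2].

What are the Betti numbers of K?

b_0 = 1, b_1 = 1, b_2 = 0.

K has 10 vertices, 30 edges, 20 triangles.
rank ∂_0 = 0, rank ∂_1 = 9 ⇒ b_0 = 10 − 0 − 9 = 1; all invariant factors of ∂_1 are 1 so no torsion. So H_0 ≅ Z.
rank ∂_1 = 9, rank ∂_2 = 20 ⇒ b_1 = 30 − 9 − 20 = 1; ∂_2 has invariant factor(s) [2] giving torsion. So H_1 ≅ Z ⊕ Z/2.
rank ∂_2 = 20, rank ∂_3 = 0 ⇒ b_2 = 20 − 20 − 0 = 0. So H_2 ≅ 0.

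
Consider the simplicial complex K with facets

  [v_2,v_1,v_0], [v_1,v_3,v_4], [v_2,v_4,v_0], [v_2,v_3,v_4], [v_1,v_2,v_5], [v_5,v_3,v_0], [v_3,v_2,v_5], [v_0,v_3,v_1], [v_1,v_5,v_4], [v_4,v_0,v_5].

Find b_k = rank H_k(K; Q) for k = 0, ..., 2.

b_0 = 1, b_1 = 0, b_2 = 0.

K has 6 vertices, 15 edges, 10 triangles.
rank ∂_0 = 0, rank ∂_1 = 5 ⇒ b_0 = 6 − 0 − 5 = 1; all invariant factors of ∂_1 are 1 so no torsion. So H_0 ≅ Z.
rank ∂_1 = 5, rank ∂_2 = 10 ⇒ b_1 = 15 − 5 − 10 = 0; ∂_2 has invariant factor(s) [2] giving torsion. So H_1 ≅ Z/2.
rank ∂_2 = 10, rank ∂_3 = 0 ⇒ b_2 = 10 − 10 − 0 = 0. So H_2 ≅ 0.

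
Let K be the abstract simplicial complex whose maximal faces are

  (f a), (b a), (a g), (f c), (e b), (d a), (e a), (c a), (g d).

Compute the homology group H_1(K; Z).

H_1 ≅ Z^3.

Fix the vertex order a < b < c < d < e < f < g and write every simplex with vertices in increasing order. Then dim K = 1 and the simplices of K are:

  0-simplices (7): a, b, c, d, e, f, g
  1-simplices (9): ab, ac, ad, ae, af, ag, be, cf, dg

giving chain groups C_0 ≅ Z^7, C_1 ≅ Z^9.

Boundary ∂_1: C_1 → C_0 maps an edge to its endpoints' difference, ∂[p,q] = q − p. For instance
  ∂ae = e − a.
As a 7×9 matrix over Z this has rank 6, with invariant factors (1,1,1,1,1,1).

Computing H_k = (kernel of ∂_k) / (image of ∂_{k+1}):

  H_1: rank ker ∂_1 − rank ∂_2 = (9 − 6) − 0 = 3, and there is no ∂_2, so H_1 ≅ Z^3.

(K is a triangulation of a wedge of 3 circles.)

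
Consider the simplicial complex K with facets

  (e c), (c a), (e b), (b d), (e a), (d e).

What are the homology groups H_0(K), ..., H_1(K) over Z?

H_0 ≅ Z,  H_1 ≅ Z^2.

Order the vertices as a < b < c < d < e. Listing each simplex with vertices in this order, K has dimension 1 with simplices:

  0-simplices (5): a, b, c, d, e
  1-simplices (6): ac, ae, bd, be, ce, de

giving chain groups C_0 ≅ Z^5, C_1 ≅ Z^6.

The boundary map ∂_1: C_1 → C_0 is given by ∂[p,q] = [q] − [p].
The resulting 5×6 matrix has rank 4, and its Smith normal form has invariant factors (1,1,1,1).

Now H_k = ker ∂_k / im ∂_{k+1}, so:

  H_0: rank C_0 − rank ∂_1 = 5 − 4 = 1, and the invariant factors of ∂_1 are all 1, so H_0 ≅ Z.
  H_1: rank ker ∂_1 − rank ∂_2 = (6 − 4) − 0 = 2, and there is no ∂_2, so H_1 ≅ Z^2.

As a check, the Euler characteristic is 5 − 6 = -1, which agrees with 1 − 2 = -1.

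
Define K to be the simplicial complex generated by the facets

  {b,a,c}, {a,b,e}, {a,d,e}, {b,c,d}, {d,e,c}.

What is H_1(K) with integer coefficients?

We work with the vertex ordering a < b < c < d < e. The simplices of K, each written with vertices in increasing order, are:

  0-simplices (5): a, b, c, d, e
  1-simplices (10): ab, ac, ad, ae, bc, bd, be, cd, ce, de
  2-simplices (5): abc, abe, ade, bcd, cde

so the chain groups are C_0 ≅ Z^5, C_1 ≅ Z^10, C_2 ≅ Z^5.

The boundary map ∂_1: C_1 → C_0 maps an edge to its endpoints' difference, ∂[p,q] = q − p. For instance
  ∂de = e − d.
The resulting 5×10 matrix has rank 4, and its Smith normal form has invariant factors (1,1,1,1).

The boundary map ∂_2: C_2 → C_1 sends each 2-simplex [p,q,r] to [q,r] − [p,r] + [p,q]. For instance
  ∂abc = bc − ac + ab,
  ∂cde = de − ce + cd.
The 10×5 boundary matrix has rank 5 and Smith normal form diag(1,1,1,1,1).

From H_k ≅ ker(∂_k) / im(∂_{k+1}) we obtain:

  H_1: rank ker ∂_1 − rank ∂_2 = (10 − 4) − 5 = 1, and the invariant factors of ∂_2 are all 1, so H_1 ≅ Z.

H_1 = Z.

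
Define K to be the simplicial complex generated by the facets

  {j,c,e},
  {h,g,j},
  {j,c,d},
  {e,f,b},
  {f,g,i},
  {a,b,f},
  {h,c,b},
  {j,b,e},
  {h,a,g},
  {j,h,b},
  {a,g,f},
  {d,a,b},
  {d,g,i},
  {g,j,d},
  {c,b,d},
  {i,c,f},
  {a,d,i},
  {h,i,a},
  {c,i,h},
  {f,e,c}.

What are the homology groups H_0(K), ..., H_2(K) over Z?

Order the vertices as a < b < c < d < e < f < g < h < i < j. Listing each simplex with vertices in this order, K has dimension 2 with simplices:

  0-simplices (10): a, b, c, d, e, f, g, h, i, j
  1-simplices (30): ab, ad, af, ag, ah, ai, bc, bd, be, bf, bh, bj, cd, ce, cf, ch, ci, cj, dg, di, dj, ef, ej, fg, fi, gh, gi, gj, hi, hj
  2-simplices (20): abd, abf, adi, afg, agh, ahi, bcd, bch, bef, bej, bhj, cdj, cef, cej, cfi, chi, dgi, dgj, fgi, ghj

so the chain groups are C_0 ≅ Z^10, C_1 ≅ Z^30, C_2 ≅ Z^20.

∂_1: C_1 → C_0 sends each edge [p,q] (with p < q) to q − p. For instance
  ∂ah = h − a.
This gives a 10×30 integer matrix of rank 9; reducing to Smith normal form yields diagonal entries (1,1,1,1,1,1,1,1,1).

Boundary ∂_2: C_2 → C_1 sends each 2-simplex [p,q,r] to [q,r] − [p,r] + [p,q]. For instance
  ∂bhj = hj − bj + bh,
  ∂cfi = fi − ci + cf.
The resulting 30×20 matrix has rank 20, and its Smith normal form has invariant factors (1,1,1,1,1,1,1,1,1,1,1,1,1,1,1,1,1,1,1,2).

Now H_k = ker ∂_k / im ∂_{k+1}, so:

  H_0: rank C_0 − rank ∂_1 = 10 − 9 = 1, and the invariant factors of ∂_1 are all 1, so H_0 = Z.
  H_1: rank ker ∂_1 − rank ∂_2 = (30 − 9) − 20 = 1, and ∂_2 has invariant factor 2 > 1, so H_1 = Z × Z/2.
  H_2: rank ker ∂_2 − rank ∂_3 = (20 − 20) − 0 = 0, and there is no ∂_3, so H_2 = 0.

H_0 ≅ Z,  H_1 ≅ Z × Z/2,  H_2 = 0.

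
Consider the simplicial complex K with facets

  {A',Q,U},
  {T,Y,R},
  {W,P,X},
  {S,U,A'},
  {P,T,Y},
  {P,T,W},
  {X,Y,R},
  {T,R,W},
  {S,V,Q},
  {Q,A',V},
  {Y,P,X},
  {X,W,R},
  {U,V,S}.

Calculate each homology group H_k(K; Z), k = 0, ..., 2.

H_0 ≅ Z^2,  H_1 ≅ Z,  H_2 ≅ Z.

We work with the vertex ordering P < Q < R < S < T < U < V < W < X < Y < A'. The simplices of K, each written with vertices in increasing order, are:

  0-simplices (11): [P], [Q], [R], [S], [T], [U], [V], [W], [X], [Y], [A']
  1-simplices (22): [P,T], [P,W], [P,X], [P,Y], [Q,S], [Q,U], [Q,V], [Q,A'], [R,T], [R,W], [R,X], [R,Y], [S,U], [S,V], [S,A'], [T,W], [T,Y], [U,V], [U,A'], [V,A'], [W,X], [X,Y]
  2-simplices (13): [P,T,W], [P,T,Y], [P,W,X], [P,X,Y], [Q,S,V], [Q,U,A'], [Q,V,A'], [R,T,W], [R,T,Y], [R,W,X], [R,X,Y], [S,U,V], [S,U,A']

giving chain groups C_0 ≅ Z^11, C_1 ≅ Z^22, C_2 ≅ Z^13.

Boundary ∂_1: C_1 → C_0 is given by ∂[p,q] = [q] − [p]. For instance
  ∂[R,Y] = [Y] − [R].
This gives a 11×22 integer matrix of rank 9; reducing to Smith normal form yields diagonal entries (1,1,1,1,1,1,1,1,1).

∂_2: C_2 → C_1 sends each 2-simplex [p,q,r] to [q,r] − [p,r] + [p,q]. For instance
  ∂[P,T,Y] = [T,Y] − [P,Y] + [P,T],
  ∂[S,U,A'] = [U,A'] − [S,A'] + [S,U].
The 22×13 boundary matrix has rank 12 and Smith normal form diag(1,1,1,1,1,1,1,1,1,1,1,1).

Reading off H_k = ker ∂_k / im ∂_{k+1}:

  H_0: rank C_0 − rank ∂_1 = 11 − 9 = 2, and the invariant factors of ∂_1 are all 1, so H_0 = Z^2.
  H_1: rank ker ∂_1 − rank ∂_2 = (22 − 9) − 12 = 1, and the invariant factors of ∂_2 are all 1, so H_1 = Z.
  H_2: rank ker ∂_2 − rank ∂_3 = (13 − 12) − 0 = 1, and there is no ∂_3, so H_2 = Z.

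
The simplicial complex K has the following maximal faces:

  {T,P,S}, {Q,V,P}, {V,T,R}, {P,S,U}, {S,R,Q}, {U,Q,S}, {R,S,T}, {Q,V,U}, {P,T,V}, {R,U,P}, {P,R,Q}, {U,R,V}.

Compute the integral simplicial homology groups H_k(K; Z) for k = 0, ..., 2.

Fix the vertex order P < Q < R < S < T < U < V and write every simplex with vertices in increasing order. Then dim K = 2 and the simplices of K are:

  0-simplices (7): P, Q, R, S, T, U, V
  1-simplices (18): PQ, PR, PS, PT, PU, PV, QR, QS, QU, QV, RS, RT, RU, RV, ST, SU, TV, UV
  2-simplices (12): PQR, PQV, PRU, PST, PSU, PTV, QRS, QSU, QUV, RST, RTV, RUV

Hence C_0 ≅ Z^7, C_1 ≅ Z^18, C_2 ≅ Z^12.

The boundary map ∂_1: C_1 → C_0 sends each edge [p,q] (with p < q) to q − p. For instance
  ∂RT = T − R.
The 7×18 boundary matrix has rank 6 and Smith normal form diag(1,1,1,1,1,1).

Boundary ∂_2: C_2 → C_1 sends each 2-simplex [p,q,r] to [q,r] − [p,r] + [p,q]. For instance
  ∂PQR = QR − PR + PQ,
  ∂PRU = RU − PU + PR.
This gives a 18×12 integer matrix of rank 12; reducing to Smith normal form yields diagonal entries (1,1,1,1,1,1,1,1,1,1,1,2).

Now H_k = ker ∂_k / im ∂_{k+1}, so:

  H_0: rank C_0 − rank ∂_1 = 7 − 6 = 1, and the invariant factors of ∂_1 are all 1, so H_0 = Z.
  H_1: rank ker ∂_1 − rank ∂_2 = (18 − 6) − 12 = 0, and ∂_2 has invariant factor 2 > 1, so H_1 = Z/2.
  H_2: rank ker ∂_2 − rank ∂_3 = (12 − 12) − 0 = 0, and there is no ∂_3, so H_2 = 0.

As a check, the Euler characteristic is 7 − 18 + 12 = 1, which agrees with 1 − 0 + 0 = 1.

H_0 ≅ Z,  H_1 ≅ Z/2,  H_2 = 0.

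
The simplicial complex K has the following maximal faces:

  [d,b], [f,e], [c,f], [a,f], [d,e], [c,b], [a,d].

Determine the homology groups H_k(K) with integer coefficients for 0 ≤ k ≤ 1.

H_0 ≅ Z,  H_1 ≅ Z^2.

K has 6 vertices, 7 edges.
rank ∂_0 = 0, rank ∂_1 = 5 ⇒ b_0 = 6 − 0 − 5 = 1; all invariant factors of ∂_1 are 1 so no torsion. So H_0 ≅ Z.
rank ∂_1 = 5, rank ∂_2 = 0 ⇒ b_1 = 7 − 5 − 0 = 2. So H_1 ≅ Z^2.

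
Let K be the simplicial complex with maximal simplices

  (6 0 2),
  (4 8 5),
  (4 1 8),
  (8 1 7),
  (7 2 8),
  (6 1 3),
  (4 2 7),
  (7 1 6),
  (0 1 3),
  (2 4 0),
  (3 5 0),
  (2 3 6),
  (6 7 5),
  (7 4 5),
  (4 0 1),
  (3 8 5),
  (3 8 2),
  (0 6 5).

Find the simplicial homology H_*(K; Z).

Order the vertices as 0 < 1 < 2 < 3 < 4 < 5 < 6 < 7 < 8. Listing each simplex with vertices in this order, K has dimension 2 with simplices:

  0-simplices (9): [0], [1], [2], [3], [4], [5], [6], [7], [8]
  1-simplices (27): (27 of them)
  2-simplices (18): [0,1,3], [0,1,4], [0,2,4], [0,2,6], [0,3,5], [0,5,6], [1,3,6], [1,4,8], [1,6,7], [1,7,8], [2,3,6], [2,3,8], [2,4,7], [2,7,8], [3,5,8], [4,5,7], [4,5,8], [5,6,7]

giving chain groups C_0 ≅ Z^9, C_1 ≅ Z^27, C_2 ≅ Z^18.

The boundary map ∂_1: C_1 → C_0 is given by ∂[p,q] = [q] − [p].
As a 9×27 matrix over Z this has rank 8, with invariant factors (1,1,1,1,1,1,1,1).

∂_2: C_2 → C_1 sends each 2-simplex [p,q,r] to [q,r] − [p,r] + [p,q]. For instance
  ∂[4,5,7] = [5,7] − [4,7] + [4,5],
  ∂[4,5,8] = [5,8] − [4,8] + [4,5].
The 27×18 boundary matrix has rank 18 and Smith normal form diag(1,1,1,1,1,1,1,1,1,1,1,1,1,1,1,1,1,2).

Reading off H_k = ker ∂_k / im ∂_{k+1}:

  H_0: rank C_0 − rank ∂_1 = 9 − 8 = 1, and the invariant factors of ∂_1 are all 1, so H_0 = Z.
  H_1: rank ker ∂_1 − rank ∂_2 = (27 − 8) − 18 = 1, and ∂_2 has invariant factor 2 > 1, so H_1 = Z × Z/2.
  H_2: rank ker ∂_2 − rank ∂_3 = (18 − 18) − 0 = 0, and there is no ∂_3, so H_2 = 0.

As a check, the Euler characteristic is 9 − 27 + 18 = 0, which agrees with 1 − 1 + 0 = 0.

H_0 = Z,  H_1 = Z × Z/2,  H_2 = 0.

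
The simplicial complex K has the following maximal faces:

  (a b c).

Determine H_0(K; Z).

H_0 = Z.

We work with the vertex ordering a < b < c. The simplices of K, each written with vertices in increasing order, are:

  0-simplices (3): a, b, c
  1-simplices (3): ab, ac, bc
  2-simplices (1): abc

Hence C_0 ≅ Z^3, C_1 ≅ Z^3, C_2 ≅ Z^1.

∂_1: C_1 → C_0 sends each edge [p,q] (with p < q) to q − p.
The 3×3 boundary matrix has rank 2 and Smith normal form diag(1,1).

∂_2: C_2 → C_1 sends each 2-simplex [p,q,r] to [q,r] − [p,r] + [p,q]. For instance
  ∂abc = bc − ac + ab.
The 3×1 boundary matrix has rank 1 and Smith normal form diag(1).

Now H_k = ker ∂_k / im ∂_{k+1}, so:

  H_0: rank C_0 − rank ∂_1 = 3 − 2 = 1, and the invariant factors of ∂_1 are all 1, so H_0 ≅ Z.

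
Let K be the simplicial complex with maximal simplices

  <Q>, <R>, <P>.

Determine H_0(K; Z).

Fix the vertex order P < Q < R and write every simplex with vertices in increasing order. Then dim K = 0 and the simplices of K are:

  0-simplices (3): P, Q, R

Hence C_0 ≅ Z^3.

Computing H_k = (kernel of ∂_k) / (image of ∂_{k+1}):

  H_0: rank C_0 − rank ∂_1 = 3 − 0 = 3, and there is no ∂_1, so H_0 = Z^3.

H_0 = Z^3.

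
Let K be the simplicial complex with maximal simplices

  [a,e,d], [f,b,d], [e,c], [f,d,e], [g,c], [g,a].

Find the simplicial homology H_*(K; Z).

H_0 = Z,  H_1 = Z,  H_2 = 0.

Take the total order a < b < c < d < e < f < g on the vertex set. Then K (dimension 2) consists of the simplices:

  0-simplices (7): a, b, c, d, e, f, g
  1-simplices (10): ad, ae, ag, bd, bf, ce, cg, de, df, ef
  2-simplices (3): ade, bdf, def

so the chain groups are C_0 ≅ Z^7, C_1 ≅ Z^10, C_2 ≅ Z^3.

Boundary ∂_1: C_1 → C_0 sends each edge [p,q] (with p < q) to q − p. For instance
  ∂ad = d − a.
The resulting 7×10 matrix has rank 6, and its Smith normal form has invariant factors (1,1,1,1,1,1).

Boundary ∂_2: C_2 → C_1 sends each 2-simplex [p,q,r] to [q,r] − [p,r] + [p,q]. For instance
  ∂bdf = df − bf + bd,
  ∂def = ef − df + de.
The 10×3 boundary matrix has rank 3 and Smith normal form diag(1,1,1).

Computing H_k = (kernel of ∂_k) / (image of ∂_{k+1}):

  H_0: rank C_0 − rank ∂_1 = 7 − 6 = 1, and the invariant factors of ∂_1 are all 1, so H_0 ≅ Z.
  H_1: rank ker ∂_1 − rank ∂_2 = (10 − 6) − 3 = 1, and the invariant factors of ∂_2 are all 1, so H_1 ≅ Z.
  H_2: rank ker ∂_2 − rank ∂_3 = (3 − 3) − 0 = 0, and there is no ∂_3, so H_2 ≅ 0.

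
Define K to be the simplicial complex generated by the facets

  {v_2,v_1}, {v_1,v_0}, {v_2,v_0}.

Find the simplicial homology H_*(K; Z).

We work with the vertex ordering v_0 < v_1 < v_2. The simplices of K, each written with vertices in increasing order, are:

  0-simplices (3): [v_0], [v_1], [v_2]
  1-simplices (3): [v_0,v_1], [v_0,v_2], [v_1,v_2]

so the chain groups are C_0 ≅ Z^3, C_1 ≅ Z^3.

∂_1: C_1 → C_0 maps an edge to its endpoints' difference, ∂[p,q] = q − p.
This gives a 3×3 integer matrix of rank 2; reducing to Smith normal form yields diagonal entries (1,1).

Now H_k = ker ∂_k / im ∂_{k+1}, so:

  H_0: rank C_0 − rank ∂_1 = 3 − 2 = 1, and the invariant factors of ∂_1 are all 1, so H_0 = Z.
  H_1: rank ker ∂_1 − rank ∂_2 = (3 − 2) − 0 = 1, and there is no ∂_2, so H_1 = Z.

H_0 ≅ Z,  H_1 ≅ Z.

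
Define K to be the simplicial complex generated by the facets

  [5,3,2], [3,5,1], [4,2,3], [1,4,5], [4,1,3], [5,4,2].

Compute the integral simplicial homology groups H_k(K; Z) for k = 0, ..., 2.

H_0 ≅ Z,  H_1 = 0,  H_2 ≅ Z.

Take the total order 1 < 2 < 3 < 4 < 5 on the vertex set. Then K (dimension 2) consists of the simplices:

  0-simplices (5): [1], [2], [3], [4], [5]
  1-simplices (9): [1,3], [1,4], [1,5], [2,3], [2,4], [2,5], [3,4], [3,5], [4,5]
  2-simplices (6): [1,3,4], [1,3,5], [1,4,5], [2,3,4], [2,3,5], [2,4,5]

giving chain groups C_0 ≅ Z^5, C_1 ≅ Z^9, C_2 ≅ Z^6.

∂_1: C_1 → C_0 is given by ∂[p,q] = [q] − [p]. For instance
  ∂[2,5] = [5] − [2].
The 5×9 boundary matrix has rank 4 and Smith normal form diag(1,1,1,1).

Boundary ∂_2: C_2 → C_1 sends each 2-simplex [p,q,r] to [q,r] − [p,r] + [p,q]. For instance
  ∂[1,3,5] = [3,5] − [1,5] + [1,3],
  ∂[2,3,4] = [3,4] − [2,4] + [2,3].
As a 9×6 matrix over Z this has rank 5, with invariant factors (1,1,1,1,1).

Now H_k = ker ∂_k / im ∂_{k+1}, so:

  H_0: rank C_0 − rank ∂_1 = 5 − 4 = 1, and the invariant factors of ∂_1 are all 1, so H_0 = Z.
  H_1: rank ker ∂_1 − rank ∂_2 = (9 − 4) − 5 = 0, and the invariant factors of ∂_2 are all 1, so H_1 = 0.
  H_2: rank ker ∂_2 − rank ∂_3 = (6 − 5) − 0 = 1, and there is no ∂_3, so H_2 = Z.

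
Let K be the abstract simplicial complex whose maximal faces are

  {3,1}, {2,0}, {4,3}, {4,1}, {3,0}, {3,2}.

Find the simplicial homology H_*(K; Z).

H_0 ≅ Z,  H_1 ≅ Z^2.

Fix the vertex order 0 < 1 < 2 < 3 < 4 and write every simplex with vertices in increasing order. Then dim K = 1 and the simplices of K are:

  0-simplices (5): [0], [1], [2], [3], [4]
  1-simplices (6): [0,2], [0,3], [1,3], [1,4], [2,3], [3,4]

giving chain groups C_0 ≅ Z^5, C_1 ≅ Z^6.

The boundary map ∂_1: C_1 → C_0 sends each edge [p,q] (with p < q) to q − p.
This gives a 5×6 integer matrix of rank 4; reducing to Smith normal form yields diagonal entries (1,1,1,1).

Computing H_k = (kernel of ∂_k) / (image of ∂_{k+1}):

  H_0: rank C_0 − rank ∂_1 = 5 − 4 = 1, and the invariant factors of ∂_1 are all 1, so H_0 ≅ Z.
  H_1: rank ker ∂_1 − rank ∂_2 = (6 − 4) − 0 = 2, and there is no ∂_2, so H_1 ≅ Z^2.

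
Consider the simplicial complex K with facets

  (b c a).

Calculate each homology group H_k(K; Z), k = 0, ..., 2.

H_0 = Z,  H_1 = 0,  H_2 = 0.

We work with the vertex ordering a < b < c. The simplices of K, each written with vertices in increasing order, are:

  0-simplices (3): a, b, c
  1-simplices (3): ab, ac, bc
  2-simplices (1): abc

Hence C_0 ≅ Z^3, C_1 ≅ Z^3, C_2 ≅ Z^1.

∂_1: C_1 → C_0 maps an edge to its endpoints' difference, ∂[p,q] = q − p. For instance
  ∂bc = c − b.
The resulting 3×3 matrix has rank 2, and its Smith normal form has invariant factors (1,1).

The boundary map ∂_2: C_2 → C_1 acts by ∂[p,q,r] = [q,r] − [p,r] + [p,q]. For instance
  ∂abc = bc − ac + ab.
The 3×1 boundary matrix has rank 1 and Smith normal form diag(1).

Computing H_k = (kernel of ∂_k) / (image of ∂_{k+1}):

  H_0: rank C_0 − rank ∂_1 = 3 − 2 = 1, and the invariant factors of ∂_1 are all 1, so H_0 ≅ Z.
  H_1: rank ker ∂_1 − rank ∂_2 = (3 − 2) − 1 = 0, and the invariant factors of ∂_2 are all 1, so H_1 ≅ 0.
  H_2: rank ker ∂_2 − rank ∂_3 = (1 − 1) − 0 = 0, and there is no ∂_3, so H_2 ≅ 0.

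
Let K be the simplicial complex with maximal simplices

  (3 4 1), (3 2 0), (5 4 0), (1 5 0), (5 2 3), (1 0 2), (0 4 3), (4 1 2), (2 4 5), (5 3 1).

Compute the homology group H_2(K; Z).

H_2 = 0.

We work with the vertex ordering 0 < 1 < 2 < 3 < 4 < 5. The simplices of K, each written with vertices in increasing order, are:

  0-simplices (6): [0], [1], [2], [3], [4], [5]
  1-simplices (15): [0,1], [0,2], [0,3], [0,4], [0,5], [1,2], [1,3], [1,4], [1,5], [2,3], [2,4], [2,5], [3,4], [3,5], [4,5]
  2-simplices (10): [0,1,2], [0,1,5], [0,2,3], [0,3,4], [0,4,5], [1,2,4], [1,3,4], [1,3,5], [2,3,5], [2,4,5]

so the chain groups are C_0 ≅ Z^6, C_1 ≅ Z^15, C_2 ≅ Z^10.

The boundary map ∂_1: C_1 → C_0 is given by ∂[p,q] = [q] − [p]. For instance
  ∂[1,4] = [4] − [1].
The 6×15 boundary matrix has rank 5 and Smith normal form diag(1,1,1,1,1).

∂_2: C_2 → C_1 sends each 2-simplex [p,q,r] to [q,r] − [p,r] + [p,q]. For instance
  ∂[0,4,5] = [4,5] − [0,5] + [0,4],
  ∂[2,4,5] = [4,5] − [2,5] + [2,4].
This gives a 15×10 integer matrix of rank 10; reducing to Smith normal form yields diagonal entries (1,1,1,1,1,1,1,1,1,2).

Computing H_k = (kernel of ∂_k) / (image of ∂_{k+1}):

  H_2: rank ker ∂_2 − rank ∂_3 = (10 − 10) − 0 = 0, and there is no ∂_3, so H_2 ≅ 0.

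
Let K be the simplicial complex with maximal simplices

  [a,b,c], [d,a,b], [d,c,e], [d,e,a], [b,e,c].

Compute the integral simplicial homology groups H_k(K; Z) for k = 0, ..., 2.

Take the total order a < b < c < d < e on the vertex set. Then K (dimension 2) consists of the simplices:

  0-simplices (5): a, b, c, d, e
  1-simplices (10): ab, ac, ad, ae, bc, bd, be, cd, ce, de
  2-simplices (5): abc, abd, ade, bce, cde

so the chain groups are C_0 ≅ Z^5, C_1 ≅ Z^10, C_2 ≅ Z^5.

Boundary ∂_1: C_1 → C_0 is given by ∂[p,q] = [q] − [p]. For instance
  ∂bd = d − b.
The 5×10 boundary matrix has rank 4 and Smith normal form diag(1,1,1,1).

Boundary ∂_2: C_2 → C_1 maps a triangle to the signed sum of its edges. For instance
  ∂bce = ce − be + bc,
  ∂abc = bc − ac + ab.
This gives a 10×5 integer matrix of rank 5; reducing to Smith normal form yields diagonal entries (1,1,1,1,1).

From H_k ≅ ker(∂_k) / im(∂_{k+1}) we obtain:

  H_0: rank C_0 − rank ∂_1 = 5 − 4 = 1, and the invariant factors of ∂_1 are all 1, so H_0 ≅ Z.
  H_1: rank ker ∂_1 − rank ∂_2 = (10 − 4) − 5 = 1, and the invariant factors of ∂_2 are all 1, so H_1 ≅ Z.
  H_2: rank ker ∂_2 − rank ∂_3 = (5 − 5) − 0 = 0, and there is no ∂_3, so H_2 ≅ 0.

H_0 ≅ Z,  H_1 ≅ Z,  H_2 = 0.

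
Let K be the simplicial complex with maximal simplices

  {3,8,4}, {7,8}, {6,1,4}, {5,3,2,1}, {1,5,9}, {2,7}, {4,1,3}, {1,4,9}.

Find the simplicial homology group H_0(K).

Take the total order 1 < 2 < 3 < 4 < 5 < 6 < 7 < 8 < 9 on the vertex set. Then K (dimension 3) consists of the simplices:

  0-simplices (9): [1], [2], [3], [4], [5], [6], [7], [8], [9]
  1-simplices (17): [1,2], [1,3], [1,4], [1,5], [1,6], [1,9], [2,3], [2,5], [2,7], [3,4], [3,5], [3,8], [4,6], [4,8], [4,9], [5,9], [7,8]
  2-simplices (9): [1,2,3], [1,2,5], [1,3,4], [1,3,5], [1,4,6], [1,4,9], [1,5,9], [2,3,5], [3,4,8]
  3-simplices (1): [1,2,3,5]

so the chain groups are C_0 ≅ Z^9, C_1 ≅ Z^17, C_2 ≅ Z^9, C_3 ≅ Z^1.

Boundary ∂_1: C_1 → C_0 is given by ∂[p,q] = [q] − [p].
As a 9×17 matrix over Z this has rank 8, with invariant factors (1,1,1,1,1,1,1,1).

∂_2: C_2 → C_1 maps a triangle to the signed sum of its edges. For instance
  ∂[1,4,9] = [4,9] − [1,9] + [1,4],
  ∂[3,4,8] = [4,8] − [3,8] + [3,4].
This gives a 17×9 integer matrix of rank 8; reducing to Smith normal form yields diagonal entries (1,1,1,1,1,1,1,1).

∂_3: C_3 → C_2 sends each 3-simplex σ to the alternating sum Σ_i (−1)^i (σ with its i-th vertex removed). For instance
  ∂[1,2,3,5] = [2,3,5] − [1,3,5] + [1,2,5] − [1,2,3].
As a 9×1 matrix over Z this has rank 1, with invariant factors (1).

Now H_k = ker ∂_k / im ∂_{k+1}, so:

  H_0: rank C_0 − rank ∂_1 = 9 − 8 = 1, and the invariant factors of ∂_1 are all 1, so H_0 = Z.

H_0 ≅ Z.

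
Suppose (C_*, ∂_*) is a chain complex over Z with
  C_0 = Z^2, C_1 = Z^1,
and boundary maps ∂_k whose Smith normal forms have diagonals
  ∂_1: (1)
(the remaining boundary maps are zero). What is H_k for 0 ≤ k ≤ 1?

H_0 = Z,  H_1 = 0.

H_0: b_0 = 2 − 0 − 1 = 1; torsion from ∂_1 factors > 1: none. So H_0 = Z.
H_1: b_1 = 1 − 1 − 0 = 0; torsion from ∂_2 factors > 1: none. So H_1 = 0.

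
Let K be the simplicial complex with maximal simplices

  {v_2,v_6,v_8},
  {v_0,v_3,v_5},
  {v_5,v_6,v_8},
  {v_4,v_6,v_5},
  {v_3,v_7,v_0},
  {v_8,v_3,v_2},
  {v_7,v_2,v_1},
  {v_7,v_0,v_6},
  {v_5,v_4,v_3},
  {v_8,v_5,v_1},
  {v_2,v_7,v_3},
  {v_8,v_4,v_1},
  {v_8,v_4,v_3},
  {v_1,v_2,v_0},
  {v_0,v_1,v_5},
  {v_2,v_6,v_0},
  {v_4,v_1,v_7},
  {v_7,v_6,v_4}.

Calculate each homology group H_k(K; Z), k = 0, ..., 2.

Take the total order v_0 < v_1 < v_2 < v_3 < v_4 < v_5 < v_6 < v_7 < v_8 on the vertex set. Then K (dimension 2) consists of the simplices:

  0-simplices (9): [v_0], [v_1], [v_2], [v_3], [v_4], [v_5], [v_6], [v_7], [v_8]
  1-simplices (27): (27 of them)
  2-simplices (18): (18 of them)

so the chain groups are C_0 ≅ Z^9, C_1 ≅ Z^27, C_2 ≅ Z^18.

The boundary map ∂_1: C_1 → C_0 maps an edge to its endpoints' difference, ∂[p,q] = q − p.
The resulting 9×27 matrix has rank 8, and its Smith normal form has invariant factors (1,1,1,1,1,1,1,1).

The boundary map ∂_2: C_2 → C_1 sends each 2-simplex [p,q,r] to [q,r] − [p,r] + [p,q]. For instance
  ∂[v_1,v_2,v_7] = [v_2,v_7] − [v_1,v_7] + [v_1,v_2],
  ∂[v_1,v_5,v_8] = [v_5,v_8] − [v_1,v_8] + [v_1,v_5].
This gives a 27×18 integer matrix of rank 18; reducing to Smith normal form yields diagonal entries (1,1,1,1,1,1,1,1,1,1,1,1,1,1,1,1,1,2).

Reading off H_k = ker ∂_k / im ∂_{k+1}:

  H_0: rank C_0 − rank ∂_1 = 9 − 8 = 1, and the invariant factors of ∂_1 are all 1, so H_0 = Z.
  H_1: rank ker ∂_1 − rank ∂_2 = (27 − 8) − 18 = 1, and ∂_2 has invariant factor 2 > 1, so H_1 = Z × Z/2.
  H_2: rank ker ∂_2 − rank ∂_3 = (18 − 18) − 0 = 0, and there is no ∂_3, so H_2 = 0.

H_0 ≅ Z,  H_1 ≅ Z × Z/2,  H_2 = 0.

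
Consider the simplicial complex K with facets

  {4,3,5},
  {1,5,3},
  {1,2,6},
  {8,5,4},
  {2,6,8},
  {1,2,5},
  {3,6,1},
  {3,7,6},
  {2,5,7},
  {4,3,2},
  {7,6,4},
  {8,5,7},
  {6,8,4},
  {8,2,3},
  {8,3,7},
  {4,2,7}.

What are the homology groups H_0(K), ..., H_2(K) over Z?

Fix the vertex order 1 < 2 < 3 < 4 < 5 < 6 < 7 < 8 and write every simplex with vertices in increasing order. Then dim K = 2 and the simplices of K are:

  0-simplices (8): [1], [2], [3], [4], [5], [6], [7], [8]
  1-simplices (24): (24 of them)
  2-simplices (16): [1,2,5], [1,2,6], [1,3,5], [1,3,6], [2,3,4], [2,3,8], [2,4,7], [2,5,7], [2,6,8], [3,4,5], [3,6,7], [3,7,8], [4,5,8], [4,6,7], [4,6,8], [5,7,8]

so the chain groups are C_0 ≅ Z^8, C_1 ≅ Z^24, C_2 ≅ Z^16.

The boundary map ∂_1: C_1 → C_0 sends each edge [p,q] (with p < q) to q − p. For instance
  ∂[6,7] = [7] − [6].
The resulting 8×24 matrix has rank 7, and its Smith normal form has invariant factors (1,1,1,1,1,1,1).

∂_2: C_2 → C_1 sends each 2-simplex [p,q,r] to [q,r] − [p,r] + [p,q]. For instance
  ∂[2,6,8] = [6,8] − [2,8] + [2,6],
  ∂[1,2,6] = [2,6] − [1,6] + [1,2].
As a 24×16 matrix over Z this has rank 15, with invariant factors (1,1,1,1,1,1,1,1,1,1,1,1,1,1,1).

From H_k ≅ ker(∂_k) / im(∂_{k+1}) we obtain:

  H_0: rank C_0 − rank ∂_1 = 8 − 7 = 1, and the invariant factors of ∂_1 are all 1, so H_0 = Z.
  H_1: rank ker ∂_1 − rank ∂_2 = (24 − 7) − 15 = 2, and the invariant factors of ∂_2 are all 1, so H_1 = Z^2.
  H_2: rank ker ∂_2 − rank ∂_3 = (16 − 15) − 0 = 1, and there is no ∂_3, so H_2 = Z.

H_0 ≅ Z,  H_1 ≅ Z^2,  H_2 ≅ Z.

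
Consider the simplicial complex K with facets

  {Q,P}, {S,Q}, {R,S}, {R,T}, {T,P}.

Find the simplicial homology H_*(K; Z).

Order the vertices as P < Q < R < S < T. Listing each simplex with vertices in this order, K has dimension 1 with simplices:

  0-simplices (5): P, Q, R, S, T
  1-simplices (5): PQ, PT, QS, RS, RT

so the chain groups are C_0 ≅ Z^5, C_1 ≅ Z^5.

The boundary map ∂_1: C_1 → C_0 is given by ∂[p,q] = [q] − [p]. For instance
  ∂QS = S − Q.
The 5×5 boundary matrix has rank 4 and Smith normal form diag(1,1,1,1).

From H_k ≅ ker(∂_k) / im(∂_{k+1}) we obtain:

  H_0: rank C_0 − rank ∂_1 = 5 − 4 = 1, and the invariant factors of ∂_1 are all 1, so H_0 ≅ Z.
  H_1: rank ker ∂_1 − rank ∂_2 = (5 − 4) − 0 = 1, and there is no ∂_2, so H_1 ≅ Z.

As a check, the Euler characteristic is 5 − 5 = 0, which agrees with 1 − 1 = 0.

H_0 ≅ Z,  H_1 ≅ Z.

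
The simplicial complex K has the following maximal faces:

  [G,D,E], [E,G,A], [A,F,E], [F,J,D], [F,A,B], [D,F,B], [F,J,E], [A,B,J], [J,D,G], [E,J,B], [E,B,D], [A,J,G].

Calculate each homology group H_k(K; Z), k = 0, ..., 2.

Order the vertices as A < B < D < E < F < G < J. Listing each simplex with vertices in this order, K has dimension 2 with simplices:

  0-simplices (7): A, B, D, E, F, G, J
  1-simplices (18): AB, AE, AF, AG, AJ, BD, BE, BF, BJ, DE, DF, DG, DJ, EF, EG, EJ, FJ, GJ
  2-simplices (12): ABF, ABJ, AEF, AEG, AGJ, BDE, BDF, BEJ, DEG, DFJ, DGJ, EFJ

so the chain groups are C_0 ≅ Z^7, C_1 ≅ Z^18, C_2 ≅ Z^12.

Boundary ∂_1: C_1 → C_0 sends each edge [p,q] (with p < q) to q − p. For instance
  ∂EG = G − E.
The resulting 7×18 matrix has rank 6, and its Smith normal form has invariant factors (1,1,1,1,1,1).

Boundary ∂_2: C_2 → C_1 maps a triangle to the signed sum of its edges. For instance
  ∂DFJ = FJ − DJ + DF,
  ∂BDF = DF − BF + BD.
The resulting 18×12 matrix has rank 12, and its Smith normal form has invariant factors (1,1,1,1,1,1,1,1,1,1,1,2).

Reading off H_k = ker ∂_k / im ∂_{k+1}:

  H_0: rank C_0 − rank ∂_1 = 7 − 6 = 1, and the invariant factors of ∂_1 are all 1, so H_0 ≅ Z.
  H_1: rank ker ∂_1 − rank ∂_2 = (18 − 6) − 12 = 0, and ∂_2 has invariant factor 2 > 1, so H_1 ≅ Z/2Z.
  H_2: rank ker ∂_2 − rank ∂_3 = (12 − 12) − 0 = 0, and there is no ∂_3, so H_2 ≅ 0.

As a check, the Euler characteristic is 7 − 18 + 12 = 1, which agrees with 1 − 0 + 0 = 1.

H_0 ≅ Z,  H_1 ≅ Z/2Z,  H_2 = 0.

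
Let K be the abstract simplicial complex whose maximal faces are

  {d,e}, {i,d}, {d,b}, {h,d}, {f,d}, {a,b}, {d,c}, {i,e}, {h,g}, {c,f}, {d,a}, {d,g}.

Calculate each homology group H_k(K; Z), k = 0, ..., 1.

H_0 = Z,  H_1 = Z^4.

Fix the vertex order a < b < c < d < e < f < g < h < i and write every simplex with vertices in increasing order. Then dim K = 1 and the simplices of K are:

  0-simplices (9): a, b, c, d, e, f, g, h, i
  1-simplices (12): ab, ad, bd, cd, cf, de, df, dg, dh, di, ei, gh

giving chain groups C_0 ≅ Z^9, C_1 ≅ Z^12.

∂_1: C_1 → C_0 sends each edge [p,q] (with p < q) to q − p. For instance
  ∂de = e − d.
The 9×12 boundary matrix has rank 8 and Smith normal form diag(1,1,1,1,1,1,1,1).

From H_k ≅ ker(∂_k) / im(∂_{k+1}) we obtain:

  H_0: rank C_0 − rank ∂_1 = 9 − 8 = 1, and the invariant factors of ∂_1 are all 1, so H_0 = Z.
  H_1: rank ker ∂_1 − rank ∂_2 = (12 − 8) − 0 = 4, and there is no ∂_2, so H_1 = Z^4.

As a check, the Euler characteristic is 9 − 12 = -3, which agrees with 1 − 4 = -3.
(K is a triangulation of a wedge of 4 circles.)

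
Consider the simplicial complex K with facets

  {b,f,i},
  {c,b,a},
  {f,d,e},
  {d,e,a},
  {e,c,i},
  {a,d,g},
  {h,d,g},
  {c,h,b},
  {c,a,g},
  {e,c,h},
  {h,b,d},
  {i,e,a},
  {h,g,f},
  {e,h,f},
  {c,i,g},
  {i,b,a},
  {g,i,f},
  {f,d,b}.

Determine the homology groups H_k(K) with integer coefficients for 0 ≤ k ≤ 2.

H_0 ≅ Z,  H_1 ≅ Z ⊕ Z/2Z,  H_2 = 0.

Fix the vertex order a < b < c < d < e < f < g < h < i and write every simplex with vertices in increasing order. Then dim K = 2 and the simplices of K are:

  0-simplices (9): a, b, c, d, e, f, g, h, i
  1-simplices (27): ab, ac, ad, ae, ag, ai, bc, bd, bf, bh, bi, ce, cg, ch, ci, de, df, dg, dh, ef, eh, ei, fg, fh, fi, gh, gi
  2-simplices (18): abc, abi, acg, ade, adg, aei, bch, bdf, bdh, bfi, ceh, cei, cgi, def, dgh, efh, fgh, fgi

so the chain groups are C_0 ≅ Z^9, C_1 ≅ Z^27, C_2 ≅ Z^18.

The boundary map ∂_1: C_1 → C_0 maps an edge to its endpoints' difference, ∂[p,q] = q − p.
This gives a 9×27 integer matrix of rank 8; reducing to Smith normal form yields diagonal entries (1,1,1,1,1,1,1,1).

∂_2: C_2 → C_1 maps a triangle to the signed sum of its edges. For instance
  ∂dgh = gh − dh + dg,
  ∂bdf = df − bf + bd.
This gives a 27×18 integer matrix of rank 18; reducing to Smith normal form yields diagonal entries (1,1,1,1,1,1,1,1,1,1,1,1,1,1,1,1,1,2).

From H_k ≅ ker(∂_k) / im(∂_{k+1}) we obtain:

  H_0: rank C_0 − rank ∂_1 = 9 − 8 = 1, and the invariant factors of ∂_1 are all 1, so H_0 = Z.
  H_1: rank ker ∂_1 − rank ∂_2 = (27 − 8) − 18 = 1, and ∂_2 has invariant factor 2 > 1, so H_1 = Z ⊕ Z/2Z.
  H_2: rank ker ∂_2 − rank ∂_3 = (18 − 18) − 0 = 0, and there is no ∂_3, so H_2 = 0.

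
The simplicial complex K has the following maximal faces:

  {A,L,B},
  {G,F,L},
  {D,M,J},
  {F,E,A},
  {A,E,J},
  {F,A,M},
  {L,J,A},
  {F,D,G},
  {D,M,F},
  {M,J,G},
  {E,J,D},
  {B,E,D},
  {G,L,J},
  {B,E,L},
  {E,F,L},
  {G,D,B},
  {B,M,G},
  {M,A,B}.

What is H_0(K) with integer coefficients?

K has 9 vertices, 27 edges, 18 triangles.
rank ∂_0 = 0, rank ∂_1 = 8 ⇒ b_0 = 9 − 0 − 8 = 1; all invariant factors of ∂_1 are 1 so no torsion. So H_0 ≅ Z.

H_0 = Z.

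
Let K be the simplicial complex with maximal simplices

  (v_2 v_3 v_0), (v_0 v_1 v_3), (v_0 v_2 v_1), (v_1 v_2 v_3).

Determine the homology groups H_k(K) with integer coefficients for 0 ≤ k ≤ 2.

H_0 = Z,  H_1 = 0,  H_2 = Z.

We work with the vertex ordering v_0 < v_1 < v_2 < v_3. The simplices of K, each written with vertices in increasing order, are:

  0-simplices (4): [v_0], [v_1], [v_2], [v_3]
  1-simplices (6): [v_0,v_1], [v_0,v_2], [v_0,v_3], [v_1,v_2], [v_1,v_3], [v_2,v_3]
  2-simplices (4): [v_0,v_1,v_2], [v_0,v_1,v_3], [v_0,v_2,v_3], [v_1,v_2,v_3]

giving chain groups C_0 ≅ Z^4, C_1 ≅ Z^6, C_2 ≅ Z^4.

Boundary ∂_1: C_1 → C_0 sends each edge [p,q] (with p < q) to q − p. For instance
  ∂[v_2,v_3] = [v_3] − [v_2].
The resulting 4×6 matrix has rank 3, and its Smith normal form has invariant factors (1,1,1).

Boundary ∂_2: C_2 → C_1 sends each 2-simplex [p,q,r] to [q,r] − [p,r] + [p,q]. For instance
  ∂[v_0,v_1,v_3] = [v_1,v_3] − [v_0,v_3] + [v_0,v_1],
  ∂[v_1,v_2,v_3] = [v_2,v_3] − [v_1,v_3] + [v_1,v_2].
The 6×4 boundary matrix has rank 3 and Smith normal form diag(1,1,1).

From H_k ≅ ker(∂_k) / im(∂_{k+1}) we obtain:

  H_0: rank C_0 − rank ∂_1 = 4 − 3 = 1, and the invariant factors of ∂_1 are all 1, so H_0 = Z.
  H_1: rank ker ∂_1 − rank ∂_2 = (6 − 3) − 3 = 0, and the invariant factors of ∂_2 are all 1, so H_1 = 0.
  H_2: rank ker ∂_2 − rank ∂_3 = (4 − 3) − 0 = 1, and there is no ∂_3, so H_2 = Z.

As a check, the Euler characteristic is 4 − 6 + 4 = 2, which agrees with 1 − 0 + 1 = 2.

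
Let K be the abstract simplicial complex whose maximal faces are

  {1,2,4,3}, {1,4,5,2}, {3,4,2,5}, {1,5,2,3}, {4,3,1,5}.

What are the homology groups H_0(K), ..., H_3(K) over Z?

Order the vertices as 1 < 2 < 3 < 4 < 5. Listing each simplex with vertices in this order, K has dimension 3 with simplices:

  0-simplices (5): [1], [2], [3], [4], [5]
  1-simplices (10): [1,2], [1,3], [1,4], [1,5], [2,3], [2,4], [2,5], [3,4], [3,5], [4,5]
  2-simplices (10): [1,2,3], [1,2,4], [1,2,5], [1,3,4], [1,3,5], [1,4,5], [2,3,4], [2,3,5], [2,4,5], [3,4,5]
  3-simplices (5): [1,2,3,4], [1,2,3,5], [1,2,4,5], [1,3,4,5], [2,3,4,5]

giving chain groups C_0 ≅ Z^5, C_1 ≅ Z^10, C_2 ≅ Z^10, C_3 ≅ Z^5.

Boundary ∂_1: C_1 → C_0 is given by ∂[p,q] = [q] − [p].
The 5×10 boundary matrix has rank 4 and Smith normal form diag(1,1,1,1).

Boundary ∂_2: C_2 → C_1 sends each 2-simplex [p,q,r] to [q,r] − [p,r] + [p,q]. For instance
  ∂[1,2,5] = [2,5] − [1,5] + [1,2],
  ∂[1,4,5] = [4,5] − [1,5] + [1,4].
The 10×10 boundary matrix has rank 6 and Smith normal form diag(1,1,1,1,1,1).

∂_3: C_3 → C_2 sends each 3-simplex σ to the alternating sum Σ_i (−1)^i (σ with its i-th vertex removed). For instance
  ∂[1,2,3,4] = [2,3,4] − [1,3,4] + [1,2,4] − [1,2,3],
  ∂[2,3,4,5] = [3,4,5] − [2,4,5] + [2,3,5] − [2,3,4].
This gives a 10×5 integer matrix of rank 4; reducing to Smith normal form yields diagonal entries (1,1,1,1).

Reading off H_k = ker ∂_k / im ∂_{k+1}:

  H_0: rank C_0 − rank ∂_1 = 5 − 4 = 1, and the invariant factors of ∂_1 are all 1, so H_0 = Z.
  H_1: rank ker ∂_1 − rank ∂_2 = (10 − 4) − 6 = 0, and the invariant factors of ∂_2 are all 1, so H_1 = 0.
  H_2: rank ker ∂_2 − rank ∂_3 = (10 − 6) − 4 = 0, and the invariant factors of ∂_3 are all 1, so H_2 = 0.
  H_3: rank ker ∂_3 − rank ∂_4 = (5 − 4) − 0 = 1, and there is no ∂_4, so H_3 = Z.

As a check, the Euler characteristic is 5 − 10 + 10 − 5 = 0, which agrees with 1 − 0 + 0 − 1 = 0.
(K is a triangulation of the 3-sphere S^3.)

H_0 ≅ Z,  H_1 = 0,  H_2 = 0,  H_3 ≅ Z.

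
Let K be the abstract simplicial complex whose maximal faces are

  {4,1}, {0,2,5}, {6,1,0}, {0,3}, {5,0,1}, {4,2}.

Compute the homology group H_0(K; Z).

H_0 = Z.

Order the vertices as 0 < 1 < 2 < 3 < 4 < 5 < 6. Listing each simplex with vertices in this order, K has dimension 2 with simplices:

  0-simplices (7): [0], [1], [2], [3], [4], [5], [6]
  1-simplices (10): [0,1], [0,2], [0,3], [0,5], [0,6], [1,4], [1,5], [1,6], [2,4], [2,5]
  2-simplices (3): [0,1,5], [0,1,6], [0,2,5]

so the chain groups are C_0 ≅ Z^7, C_1 ≅ Z^10, C_2 ≅ Z^3.

Boundary ∂_1: C_1 → C_0 is given by ∂[p,q] = [q] − [p].
The resulting 7×10 matrix has rank 6, and its Smith normal form has invariant factors (1,1,1,1,1,1).

The boundary map ∂_2: C_2 → C_1 sends each 2-simplex [p,q,r] to [q,r] − [p,r] + [p,q]. For instance
  ∂[0,2,5] = [2,5] − [0,5] + [0,2],
  ∂[0,1,6] = [1,6] − [0,6] + [0,1].
As a 10×3 matrix over Z this has rank 3, with invariant factors (1,1,1).

Computing H_k = (kernel of ∂_k) / (image of ∂_{k+1}):

  H_0: rank C_0 − rank ∂_1 = 7 − 6 = 1, and the invariant factors of ∂_1 are all 1, so H_0 = Z.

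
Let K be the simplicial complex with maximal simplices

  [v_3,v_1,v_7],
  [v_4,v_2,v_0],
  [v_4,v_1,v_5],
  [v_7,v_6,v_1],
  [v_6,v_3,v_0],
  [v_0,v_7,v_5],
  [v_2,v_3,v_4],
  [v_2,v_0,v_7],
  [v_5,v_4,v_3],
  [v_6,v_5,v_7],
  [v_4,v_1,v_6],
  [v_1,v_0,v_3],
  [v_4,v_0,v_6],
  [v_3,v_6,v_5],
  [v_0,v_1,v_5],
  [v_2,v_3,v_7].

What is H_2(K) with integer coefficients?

Take the total order v_0 < v_1 < v_2 < v_3 < v_4 < v_5 < v_6 < v_7 on the vertex set. Then K (dimension 2) consists of the simplices:

  0-simplices (8): [v_0], [v_1], [v_2], [v_3], [v_4], [v_5], [v_6], [v_7]
  1-simplices (24): (24 of them)
  2-simplices (16): (16 of them)

giving chain groups C_0 ≅ Z^8, C_1 ≅ Z^24, C_2 ≅ Z^16.

The boundary map ∂_1: C_1 → C_0 maps an edge to its endpoints' difference, ∂[p,q] = q − p.
This gives a 8×24 integer matrix of rank 7; reducing to Smith normal form yields diagonal entries (1,1,1,1,1,1,1).

∂_2: C_2 → C_1 sends each 2-simplex [p,q,r] to [q,r] − [p,r] + [p,q]. For instance
  ∂[v_0,v_2,v_4] = [v_2,v_4] − [v_0,v_4] + [v_0,v_2],
  ∂[v_0,v_4,v_6] = [v_4,v_6] − [v_0,v_6] + [v_0,v_4].
The resulting 24×16 matrix has rank 15, and its Smith normal form has invariant factors (1,1,1,1,1,1,1,1,1,1,1,1,1,1,1).

From H_k ≅ ker(∂_k) / im(∂_{k+1}) we obtain:

  H_2: rank ker ∂_2 − rank ∂_3 = (16 − 15) − 0 = 1, and there is no ∂_3, so H_2 = Z.

(K is a triangulation of the torus T^2.)

H_2 = Z.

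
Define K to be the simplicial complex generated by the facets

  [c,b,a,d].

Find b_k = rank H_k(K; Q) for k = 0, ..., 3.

b_0 = 1, b_1 = 0, b_2 = 0, b_3 = 0.

Order the vertices as a < b < c < d. Listing each simplex with vertices in this order, K has dimension 3 with simplices:

  0-simplices (4): a, b, c, d
  1-simplices (6): ab, ac, ad, bc, bd, cd
  2-simplices (4): abc, abd, acd, bcd
  3-simplices (1): abcd

Hence C_0 ≅ Z^4, C_1 ≅ Z^6, C_2 ≅ Z^4, C_3 ≅ Z^1.

Boundary ∂_1: C_1 → C_0 maps an edge to its endpoints' difference, ∂[p,q] = q − p. For instance
  ∂cd = d − c.
This gives a 4×6 integer matrix of rank 3; reducing to Smith normal form yields diagonal entries (1,1,1).

Boundary ∂_2: C_2 → C_1 acts by ∂[p,q,r] = [q,r] − [p,r] + [p,q]. For instance
  ∂abd = bd − ad + ab,
  ∂abc = bc − ac + ab.
As a 6×4 matrix over Z this has rank 3, with invariant factors (1,1,1).

∂_3: C_3 → C_2 sends each 3-simplex σ to the alternating sum Σ_i (−1)^i (σ with its i-th vertex removed). For instance
  ∂abcd = bcd − acd + abd − abc.
This gives a 4×1 integer matrix of rank 1; reducing to Smith normal form yields diagonal entries (1).

From H_k ≅ ker(∂_k) / im(∂_{k+1}) we obtain:

  H_0: rank C_0 − rank ∂_1 = 4 − 3 = 1, and the invariant factors of ∂_1 are all 1, so H_0 ≅ Z.
  H_1: rank ker ∂_1 − rank ∂_2 = (6 − 3) − 3 = 0, and the invariant factors of ∂_2 are all 1, so H_1 ≅ 0.
  H_2: rank ker ∂_2 − rank ∂_3 = (4 − 3) − 1 = 0, and the invariant factors of ∂_3 are all 1, so H_2 ≅ 0.
  H_3: rank ker ∂_3 − rank ∂_4 = (1 − 1) − 0 = 0, and there is no ∂_4, so H_3 ≅ 0.

(K is a triangulation of the 3-simplex.)

Hence the Betti numbers are b_0 = 1, b_1 = 0, b_2 = 0, b_3 = 0.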